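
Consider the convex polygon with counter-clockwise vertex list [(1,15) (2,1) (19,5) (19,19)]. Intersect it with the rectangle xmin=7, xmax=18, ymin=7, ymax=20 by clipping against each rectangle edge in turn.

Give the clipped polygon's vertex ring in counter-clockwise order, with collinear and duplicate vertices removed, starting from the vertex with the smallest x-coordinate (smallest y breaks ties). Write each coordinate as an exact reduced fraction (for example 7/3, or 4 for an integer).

Clipped polygon: [(7,7) (18,7) (18,169/9) (7,49/3)]

1. After x ≥ 7: [(7,49/3) (7,37/17) (19,5) (19,19)]
2. After x ≤ 18: [(18,169/9) (7,49/3) (7,37/17) (18,81/17)]
3. After y ≥ 7: [(18,7) (18,169/9) (7,49/3) (7,7)]
4. After y ≤ 20: [(18,7) (18,169/9) (7,49/3) (7,7)]
5. Canonical ring: [(7,7) (18,7) (18,169/9) (7,49/3)]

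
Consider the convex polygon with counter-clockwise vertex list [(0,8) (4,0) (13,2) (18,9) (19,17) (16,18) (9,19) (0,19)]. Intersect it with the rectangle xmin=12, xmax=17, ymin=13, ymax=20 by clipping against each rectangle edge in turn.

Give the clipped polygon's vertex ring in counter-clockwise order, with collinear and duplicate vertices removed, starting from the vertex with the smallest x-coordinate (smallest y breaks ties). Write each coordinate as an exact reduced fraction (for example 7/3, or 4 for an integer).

Clipped polygon: [(12,13) (17,13) (17,53/3) (16,18) (12,130/7)]

1. After x ≥ 12: [(12,16/9) (13,2) (18,9) (19,17) (16,18) (12,130/7)]
2. After x ≤ 17: [(12,16/9) (13,2) (17,38/5) (17,53/3) (16,18) (12,130/7)]
3. After y ≥ 13: [(12,13) (17,13) (17,53/3) (16,18) (12,130/7)]
4. After y ≤ 20: [(12,13) (17,13) (17,53/3) (16,18) (12,130/7)]
5. Canonical ring: [(12,13) (17,13) (17,53/3) (16,18) (12,130/7)]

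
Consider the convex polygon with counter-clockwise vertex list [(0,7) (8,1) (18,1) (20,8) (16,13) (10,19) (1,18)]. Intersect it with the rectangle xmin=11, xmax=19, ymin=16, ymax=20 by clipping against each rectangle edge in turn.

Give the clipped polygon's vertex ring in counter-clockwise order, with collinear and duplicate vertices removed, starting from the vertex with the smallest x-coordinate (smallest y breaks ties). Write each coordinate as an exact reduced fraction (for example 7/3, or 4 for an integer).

1. After x ≥ 11: [(11,1) (18,1) (20,8) (16,13) (11,18)]
2. After x ≤ 19: [(11,1) (18,1) (19,9/2) (19,37/4) (16,13) (11,18)]
3. After y ≥ 16: [(11,16) (13,16) (11,18)]
4. After y ≤ 20: [(11,16) (13,16) (11,18)]
5. Canonical ring: [(11,16) (13,16) (11,18)]

Clipped polygon: [(11,16) (13,16) (11,18)]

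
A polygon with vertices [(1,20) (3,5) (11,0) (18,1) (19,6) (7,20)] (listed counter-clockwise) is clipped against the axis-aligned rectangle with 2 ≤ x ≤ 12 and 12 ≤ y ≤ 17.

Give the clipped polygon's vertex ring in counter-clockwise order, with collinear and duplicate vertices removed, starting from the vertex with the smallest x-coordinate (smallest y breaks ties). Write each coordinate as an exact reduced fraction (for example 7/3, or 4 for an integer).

1. After x ≥ 2: [(2,20) (2,25/2) (3,5) (11,0) (18,1) (19,6) (7,20)]
2. After x ≤ 12: [(2,20) (2,25/2) (3,5) (11,0) (12,1/7) (12,85/6) (7,20)]
3. After y ≥ 12: [(2,20) (2,25/2) (31/15,12) (12,12) (12,85/6) (7,20)]
4. After y ≤ 17: [(2,17) (2,25/2) (31/15,12) (12,12) (12,85/6) (67/7,17)]
5. Canonical ring: [(2,25/2) (31/15,12) (12,12) (12,85/6) (67/7,17) (2,17)]

Clipped polygon: [(2,25/2) (31/15,12) (12,12) (12,85/6) (67/7,17) (2,17)]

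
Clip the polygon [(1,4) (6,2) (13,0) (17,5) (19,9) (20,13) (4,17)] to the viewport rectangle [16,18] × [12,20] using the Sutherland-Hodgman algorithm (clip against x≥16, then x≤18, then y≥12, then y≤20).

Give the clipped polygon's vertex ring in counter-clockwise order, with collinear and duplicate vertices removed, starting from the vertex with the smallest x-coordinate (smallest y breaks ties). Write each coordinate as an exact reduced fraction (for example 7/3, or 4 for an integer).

1. After x ≥ 16: [(16,15/4) (17,5) (19,9) (20,13) (16,14)]
2. After x ≤ 18: [(16,15/4) (17,5) (18,7) (18,27/2) (16,14)]
3. After y ≥ 12: [(16,12) (18,12) (18,27/2) (16,14)]
4. After y ≤ 20: [(16,12) (18,12) (18,27/2) (16,14)]
5. Canonical ring: [(16,12) (18,12) (18,27/2) (16,14)]

Clipped polygon: [(16,12) (18,12) (18,27/2) (16,14)]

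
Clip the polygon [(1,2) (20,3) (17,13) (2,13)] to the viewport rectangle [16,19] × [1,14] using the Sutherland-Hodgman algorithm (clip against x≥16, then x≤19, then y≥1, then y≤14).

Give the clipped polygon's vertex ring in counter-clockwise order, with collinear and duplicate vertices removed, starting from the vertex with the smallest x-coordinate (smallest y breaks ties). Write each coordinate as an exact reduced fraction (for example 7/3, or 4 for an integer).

Clipped polygon: [(16,53/19) (19,56/19) (19,19/3) (17,13) (16,13)]

1. After x ≥ 16: [(16,53/19) (20,3) (17,13) (16,13)]
2. After x ≤ 19: [(16,53/19) (19,56/19) (19,19/3) (17,13) (16,13)]
3. After y ≥ 1: [(16,53/19) (19,56/19) (19,19/3) (17,13) (16,13)]
4. After y ≤ 14: [(16,53/19) (19,56/19) (19,19/3) (17,13) (16,13)]
5. Canonical ring: [(16,53/19) (19,56/19) (19,19/3) (17,13) (16,13)]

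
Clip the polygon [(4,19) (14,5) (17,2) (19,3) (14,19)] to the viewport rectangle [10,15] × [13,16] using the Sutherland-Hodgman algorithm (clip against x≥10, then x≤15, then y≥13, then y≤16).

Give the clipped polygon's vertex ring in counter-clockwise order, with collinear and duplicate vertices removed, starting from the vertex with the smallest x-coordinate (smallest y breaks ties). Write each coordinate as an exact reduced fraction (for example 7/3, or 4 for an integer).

Clipped polygon: [(10,13) (15,13) (15,79/5) (239/16,16) (10,16)]

1. After x ≥ 10: [(10,19) (10,53/5) (14,5) (17,2) (19,3) (14,19)]
2. After x ≤ 15: [(10,19) (10,53/5) (14,5) (15,4) (15,79/5) (14,19)]
3. After y ≥ 13: [(10,19) (10,13) (15,13) (15,79/5) (14,19)]
4. After y ≤ 16: [(10,16) (10,13) (15,13) (15,79/5) (239/16,16)]
5. Canonical ring: [(10,13) (15,13) (15,79/5) (239/16,16) (10,16)]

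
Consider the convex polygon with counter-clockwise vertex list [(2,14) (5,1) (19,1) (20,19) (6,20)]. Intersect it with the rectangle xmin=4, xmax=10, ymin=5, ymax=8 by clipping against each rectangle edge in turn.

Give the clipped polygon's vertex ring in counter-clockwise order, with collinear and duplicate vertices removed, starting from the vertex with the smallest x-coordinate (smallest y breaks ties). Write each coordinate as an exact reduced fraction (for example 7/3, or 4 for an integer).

1. After x ≥ 4: [(4,17) (4,16/3) (5,1) (19,1) (20,19) (6,20)]
2. After x ≤ 10: [(4,17) (4,16/3) (5,1) (10,1) (10,138/7) (6,20)]
3. After y ≥ 5: [(4,17) (4,16/3) (53/13,5) (10,5) (10,138/7) (6,20)]
4. After y ≤ 8: [(4,8) (4,16/3) (53/13,5) (10,5) (10,8)]
5. Canonical ring: [(4,16/3) (53/13,5) (10,5) (10,8) (4,8)]

Clipped polygon: [(4,16/3) (53/13,5) (10,5) (10,8) (4,8)]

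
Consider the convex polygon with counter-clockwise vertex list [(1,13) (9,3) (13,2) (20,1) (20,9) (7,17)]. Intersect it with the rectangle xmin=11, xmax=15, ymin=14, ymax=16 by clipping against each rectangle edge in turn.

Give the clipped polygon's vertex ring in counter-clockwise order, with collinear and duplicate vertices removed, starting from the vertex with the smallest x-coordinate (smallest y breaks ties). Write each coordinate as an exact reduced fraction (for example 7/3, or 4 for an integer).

1. After x ≥ 11: [(11,5/2) (13,2) (20,1) (20,9) (11,189/13)]
2. After x ≤ 15: [(11,5/2) (13,2) (15,12/7) (15,157/13) (11,189/13)]
3. After y ≥ 14: [(11,14) (95/8,14) (11,189/13)]
4. After y ≤ 16: [(11,14) (95/8,14) (11,189/13)]
5. Canonical ring: [(11,14) (95/8,14) (11,189/13)]

Clipped polygon: [(11,14) (95/8,14) (11,189/13)]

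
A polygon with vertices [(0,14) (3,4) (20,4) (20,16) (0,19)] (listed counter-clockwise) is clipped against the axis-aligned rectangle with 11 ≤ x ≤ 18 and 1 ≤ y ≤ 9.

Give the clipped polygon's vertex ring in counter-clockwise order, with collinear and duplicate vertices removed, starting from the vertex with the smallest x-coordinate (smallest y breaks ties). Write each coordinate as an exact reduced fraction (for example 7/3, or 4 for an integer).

Clipped polygon: [(11,4) (18,4) (18,9) (11,9)]

1. After x ≥ 11: [(11,4) (20,4) (20,16) (11,347/20)]
2. After x ≤ 18: [(11,4) (18,4) (18,163/10) (11,347/20)]
3. After y ≥ 1: [(11,4) (18,4) (18,163/10) (11,347/20)]
4. After y ≤ 9: [(11,9) (11,4) (18,4) (18,9)]
5. Canonical ring: [(11,4) (18,4) (18,9) (11,9)]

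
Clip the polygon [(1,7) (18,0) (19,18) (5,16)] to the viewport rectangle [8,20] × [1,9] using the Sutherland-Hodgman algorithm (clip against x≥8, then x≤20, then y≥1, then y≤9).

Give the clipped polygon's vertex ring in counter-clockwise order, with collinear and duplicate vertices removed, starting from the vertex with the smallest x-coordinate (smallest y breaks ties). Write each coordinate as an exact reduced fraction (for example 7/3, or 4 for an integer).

Clipped polygon: [(8,70/17) (109/7,1) (325/18,1) (37/2,9) (8,9)]

1. After x ≥ 8: [(8,70/17) (18,0) (19,18) (8,115/7)]
2. After x ≤ 20: [(8,70/17) (18,0) (19,18) (8,115/7)]
3. After y ≥ 1: [(8,70/17) (109/7,1) (325/18,1) (19,18) (8,115/7)]
4. After y ≤ 9: [(8,9) (8,70/17) (109/7,1) (325/18,1) (37/2,9)]
5. Canonical ring: [(8,70/17) (109/7,1) (325/18,1) (37/2,9) (8,9)]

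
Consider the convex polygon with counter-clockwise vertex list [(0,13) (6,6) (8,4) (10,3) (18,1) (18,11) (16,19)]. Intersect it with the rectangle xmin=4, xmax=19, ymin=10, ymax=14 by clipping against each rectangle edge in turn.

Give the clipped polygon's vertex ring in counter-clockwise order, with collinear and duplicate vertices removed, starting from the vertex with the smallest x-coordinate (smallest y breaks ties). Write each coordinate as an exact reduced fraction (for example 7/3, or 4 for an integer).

Clipped polygon: [(4,10) (18,10) (18,11) (69/4,14) (4,14)]

1. After x ≥ 4: [(4,29/2) (4,25/3) (6,6) (8,4) (10,3) (18,1) (18,11) (16,19)]
2. After x ≤ 19: [(4,29/2) (4,25/3) (6,6) (8,4) (10,3) (18,1) (18,11) (16,19)]
3. After y ≥ 10: [(4,29/2) (4,10) (18,10) (18,11) (16,19)]
4. After y ≤ 14: [(4,14) (4,10) (18,10) (18,11) (69/4,14)]
5. Canonical ring: [(4,10) (18,10) (18,11) (69/4,14) (4,14)]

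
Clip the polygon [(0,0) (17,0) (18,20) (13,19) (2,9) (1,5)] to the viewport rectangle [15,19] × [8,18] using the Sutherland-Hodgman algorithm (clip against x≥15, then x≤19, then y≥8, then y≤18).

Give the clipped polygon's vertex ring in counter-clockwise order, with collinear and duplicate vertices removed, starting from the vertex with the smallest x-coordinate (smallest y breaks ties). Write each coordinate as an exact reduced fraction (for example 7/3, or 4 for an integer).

1. After x ≥ 15: [(15,0) (17,0) (18,20) (15,97/5)]
2. After x ≤ 19: [(15,0) (17,0) (18,20) (15,97/5)]
3. After y ≥ 8: [(15,8) (87/5,8) (18,20) (15,97/5)]
4. After y ≤ 18: [(15,18) (15,8) (87/5,8) (179/10,18)]
5. Canonical ring: [(15,8) (87/5,8) (179/10,18) (15,18)]

Clipped polygon: [(15,8) (87/5,8) (179/10,18) (15,18)]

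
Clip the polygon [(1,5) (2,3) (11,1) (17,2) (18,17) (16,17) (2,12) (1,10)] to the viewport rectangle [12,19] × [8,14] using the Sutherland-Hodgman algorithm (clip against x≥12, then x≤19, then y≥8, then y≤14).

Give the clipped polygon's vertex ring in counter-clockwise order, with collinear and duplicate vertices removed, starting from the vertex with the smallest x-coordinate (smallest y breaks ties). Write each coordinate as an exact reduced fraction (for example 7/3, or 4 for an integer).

1. After x ≥ 12: [(12,7/6) (17,2) (18,17) (16,17) (12,109/7)]
2. After x ≤ 19: [(12,7/6) (17,2) (18,17) (16,17) (12,109/7)]
3. After y ≥ 8: [(12,8) (87/5,8) (18,17) (16,17) (12,109/7)]
4. After y ≤ 14: [(12,14) (12,8) (87/5,8) (89/5,14)]
5. Canonical ring: [(12,8) (87/5,8) (89/5,14) (12,14)]

Clipped polygon: [(12,8) (87/5,8) (89/5,14) (12,14)]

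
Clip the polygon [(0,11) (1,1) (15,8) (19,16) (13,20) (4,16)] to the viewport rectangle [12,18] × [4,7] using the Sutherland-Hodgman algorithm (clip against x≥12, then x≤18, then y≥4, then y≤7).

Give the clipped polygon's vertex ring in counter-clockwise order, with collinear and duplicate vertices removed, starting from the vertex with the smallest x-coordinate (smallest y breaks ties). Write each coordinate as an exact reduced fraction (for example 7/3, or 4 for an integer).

Clipped polygon: [(12,13/2) (13,7) (12,7)]

1. After x ≥ 12: [(12,13/2) (15,8) (19,16) (13,20) (12,176/9)]
2. After x ≤ 18: [(12,13/2) (15,8) (18,14) (18,50/3) (13,20) (12,176/9)]
3. After y ≥ 4: [(12,13/2) (15,8) (18,14) (18,50/3) (13,20) (12,176/9)]
4. After y ≤ 7: [(12,7) (12,13/2) (13,7)]
5. Canonical ring: [(12,13/2) (13,7) (12,7)]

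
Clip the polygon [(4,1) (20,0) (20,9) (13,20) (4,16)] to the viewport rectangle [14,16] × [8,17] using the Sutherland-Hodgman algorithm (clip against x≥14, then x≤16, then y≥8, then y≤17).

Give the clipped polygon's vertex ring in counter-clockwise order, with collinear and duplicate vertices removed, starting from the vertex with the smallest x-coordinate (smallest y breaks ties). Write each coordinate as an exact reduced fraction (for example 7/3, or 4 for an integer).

1. After x ≥ 14: [(14,3/8) (20,0) (20,9) (14,129/7)]
2. After x ≤ 16: [(14,3/8) (16,1/4) (16,107/7) (14,129/7)]
3. After y ≥ 8: [(14,8) (16,8) (16,107/7) (14,129/7)]
4. After y ≤ 17: [(14,17) (14,8) (16,8) (16,107/7) (164/11,17)]
5. Canonical ring: [(14,8) (16,8) (16,107/7) (164/11,17) (14,17)]

Clipped polygon: [(14,8) (16,8) (16,107/7) (164/11,17) (14,17)]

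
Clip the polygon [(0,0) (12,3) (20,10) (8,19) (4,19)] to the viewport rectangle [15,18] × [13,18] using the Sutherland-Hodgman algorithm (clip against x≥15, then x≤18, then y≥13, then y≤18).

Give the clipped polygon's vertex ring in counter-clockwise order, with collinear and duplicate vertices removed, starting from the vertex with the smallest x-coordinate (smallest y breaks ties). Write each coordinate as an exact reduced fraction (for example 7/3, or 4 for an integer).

Clipped polygon: [(15,13) (16,13) (15,55/4)]

1. After x ≥ 15: [(15,45/8) (20,10) (15,55/4)]
2. After x ≤ 18: [(15,45/8) (18,33/4) (18,23/2) (15,55/4)]
3. After y ≥ 13: [(15,13) (16,13) (15,55/4)]
4. After y ≤ 18: [(15,13) (16,13) (15,55/4)]
5. Canonical ring: [(15,13) (16,13) (15,55/4)]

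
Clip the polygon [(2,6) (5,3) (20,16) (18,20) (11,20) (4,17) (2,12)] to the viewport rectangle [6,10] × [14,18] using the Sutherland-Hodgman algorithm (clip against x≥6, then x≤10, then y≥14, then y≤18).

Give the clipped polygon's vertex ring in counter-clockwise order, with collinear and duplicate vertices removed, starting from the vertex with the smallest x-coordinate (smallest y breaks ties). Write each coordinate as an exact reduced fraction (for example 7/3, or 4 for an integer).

Clipped polygon: [(6,14) (10,14) (10,18) (19/3,18) (6,125/7)]

1. After x ≥ 6: [(6,58/15) (20,16) (18,20) (11,20) (6,125/7)]
2. After x ≤ 10: [(6,58/15) (10,22/3) (10,137/7) (6,125/7)]
3. After y ≥ 14: [(6,14) (10,14) (10,137/7) (6,125/7)]
4. After y ≤ 18: [(6,14) (10,14) (10,18) (19/3,18) (6,125/7)]
5. Canonical ring: [(6,14) (10,14) (10,18) (19/3,18) (6,125/7)]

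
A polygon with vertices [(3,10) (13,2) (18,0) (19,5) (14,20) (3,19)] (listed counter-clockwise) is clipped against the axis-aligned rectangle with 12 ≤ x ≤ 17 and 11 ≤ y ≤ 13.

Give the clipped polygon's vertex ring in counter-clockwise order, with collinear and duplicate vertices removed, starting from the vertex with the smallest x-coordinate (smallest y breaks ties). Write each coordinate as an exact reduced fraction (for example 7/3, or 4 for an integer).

Clipped polygon: [(12,11) (17,11) (49/3,13) (12,13)]

1. After x ≥ 12: [(12,14/5) (13,2) (18,0) (19,5) (14,20) (12,218/11)]
2. After x ≤ 17: [(12,14/5) (13,2) (17,2/5) (17,11) (14,20) (12,218/11)]
3. After y ≥ 11: [(12,11) (17,11) (17,11) (14,20) (12,218/11)]
4. After y ≤ 13: [(12,13) (12,11) (17,11) (17,11) (49/3,13)]
5. Canonical ring: [(12,11) (17,11) (49/3,13) (12,13)]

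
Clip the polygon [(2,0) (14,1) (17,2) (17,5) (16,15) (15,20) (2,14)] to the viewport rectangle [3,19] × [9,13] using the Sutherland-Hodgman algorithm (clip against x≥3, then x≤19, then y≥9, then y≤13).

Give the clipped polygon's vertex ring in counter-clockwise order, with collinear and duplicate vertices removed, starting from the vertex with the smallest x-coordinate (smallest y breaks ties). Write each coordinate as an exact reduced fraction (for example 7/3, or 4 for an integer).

Clipped polygon: [(3,9) (83/5,9) (81/5,13) (3,13)]

1. After x ≥ 3: [(3,1/12) (14,1) (17,2) (17,5) (16,15) (15,20) (3,188/13)]
2. After x ≤ 19: [(3,1/12) (14,1) (17,2) (17,5) (16,15) (15,20) (3,188/13)]
3. After y ≥ 9: [(3,9) (83/5,9) (16,15) (15,20) (3,188/13)]
4. After y ≤ 13: [(3,13) (3,9) (83/5,9) (81/5,13)]
5. Canonical ring: [(3,9) (83/5,9) (81/5,13) (3,13)]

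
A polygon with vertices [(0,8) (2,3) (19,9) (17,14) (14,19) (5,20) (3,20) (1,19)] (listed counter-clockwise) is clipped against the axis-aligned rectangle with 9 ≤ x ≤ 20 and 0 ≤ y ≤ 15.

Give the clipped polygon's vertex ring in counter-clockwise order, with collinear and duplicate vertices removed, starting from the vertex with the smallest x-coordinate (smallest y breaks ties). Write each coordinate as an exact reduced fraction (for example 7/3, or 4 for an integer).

1. After x ≥ 9: [(9,93/17) (19,9) (17,14) (14,19) (9,176/9)]
2. After x ≤ 20: [(9,93/17) (19,9) (17,14) (14,19) (9,176/9)]
3. After y ≥ 0: [(9,93/17) (19,9) (17,14) (14,19) (9,176/9)]
4. After y ≤ 15: [(9,15) (9,93/17) (19,9) (17,14) (82/5,15)]
5. Canonical ring: [(9,93/17) (19,9) (17,14) (82/5,15) (9,15)]

Clipped polygon: [(9,93/17) (19,9) (17,14) (82/5,15) (9,15)]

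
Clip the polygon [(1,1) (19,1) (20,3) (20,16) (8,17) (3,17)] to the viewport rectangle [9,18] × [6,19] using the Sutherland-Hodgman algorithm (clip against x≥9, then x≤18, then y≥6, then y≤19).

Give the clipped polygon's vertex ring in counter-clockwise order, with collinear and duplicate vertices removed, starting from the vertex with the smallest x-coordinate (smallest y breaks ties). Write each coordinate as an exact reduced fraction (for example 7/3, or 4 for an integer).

1. After x ≥ 9: [(9,1) (19,1) (20,3) (20,16) (9,203/12)]
2. After x ≤ 18: [(9,1) (18,1) (18,97/6) (9,203/12)]
3. After y ≥ 6: [(9,6) (18,6) (18,97/6) (9,203/12)]
4. After y ≤ 19: [(9,6) (18,6) (18,97/6) (9,203/12)]
5. Canonical ring: [(9,6) (18,6) (18,97/6) (9,203/12)]

Clipped polygon: [(9,6) (18,6) (18,97/6) (9,203/12)]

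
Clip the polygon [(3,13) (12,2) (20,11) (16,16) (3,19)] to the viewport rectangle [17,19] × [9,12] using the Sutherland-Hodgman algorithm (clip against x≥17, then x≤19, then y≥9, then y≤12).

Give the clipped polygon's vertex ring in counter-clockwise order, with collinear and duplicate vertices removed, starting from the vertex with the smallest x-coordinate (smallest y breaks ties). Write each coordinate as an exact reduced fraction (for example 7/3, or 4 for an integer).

Clipped polygon: [(17,9) (164/9,9) (19,79/8) (19,12) (17,12)]

1. After x ≥ 17: [(17,61/8) (20,11) (17,59/4)]
2. After x ≤ 19: [(17,61/8) (19,79/8) (19,49/4) (17,59/4)]
3. After y ≥ 9: [(17,9) (164/9,9) (19,79/8) (19,49/4) (17,59/4)]
4. After y ≤ 12: [(17,12) (17,9) (164/9,9) (19,79/8) (19,12)]
5. Canonical ring: [(17,9) (164/9,9) (19,79/8) (19,12) (17,12)]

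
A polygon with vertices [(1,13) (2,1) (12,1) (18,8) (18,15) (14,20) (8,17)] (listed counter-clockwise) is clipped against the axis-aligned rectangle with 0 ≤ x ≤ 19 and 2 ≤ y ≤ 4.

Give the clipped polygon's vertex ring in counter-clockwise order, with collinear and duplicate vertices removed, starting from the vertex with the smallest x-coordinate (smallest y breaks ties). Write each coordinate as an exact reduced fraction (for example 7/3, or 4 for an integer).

1. After x ≥ 0: [(1,13) (2,1) (12,1) (18,8) (18,15) (14,20) (8,17)]
2. After x ≤ 19: [(1,13) (2,1) (12,1) (18,8) (18,15) (14,20) (8,17)]
3. After y ≥ 2: [(1,13) (23/12,2) (90/7,2) (18,8) (18,15) (14,20) (8,17)]
4. After y ≤ 4: [(7/4,4) (23/12,2) (90/7,2) (102/7,4)]
5. Canonical ring: [(7/4,4) (23/12,2) (90/7,2) (102/7,4)]

Clipped polygon: [(7/4,4) (23/12,2) (90/7,2) (102/7,4)]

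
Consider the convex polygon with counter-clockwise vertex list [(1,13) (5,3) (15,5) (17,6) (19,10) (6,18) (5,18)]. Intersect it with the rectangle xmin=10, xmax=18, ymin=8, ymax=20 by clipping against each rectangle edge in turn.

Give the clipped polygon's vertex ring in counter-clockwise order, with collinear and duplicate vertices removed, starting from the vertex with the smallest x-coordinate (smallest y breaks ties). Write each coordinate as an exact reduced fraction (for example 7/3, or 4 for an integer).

1. After x ≥ 10: [(10,4) (15,5) (17,6) (19,10) (10,202/13)]
2. After x ≤ 18: [(10,4) (15,5) (17,6) (18,8) (18,138/13) (10,202/13)]
3. After y ≥ 8: [(10,8) (18,8) (18,8) (18,138/13) (10,202/13)]
4. After y ≤ 20: [(10,8) (18,8) (18,8) (18,138/13) (10,202/13)]
5. Canonical ring: [(10,8) (18,8) (18,138/13) (10,202/13)]

Clipped polygon: [(10,8) (18,8) (18,138/13) (10,202/13)]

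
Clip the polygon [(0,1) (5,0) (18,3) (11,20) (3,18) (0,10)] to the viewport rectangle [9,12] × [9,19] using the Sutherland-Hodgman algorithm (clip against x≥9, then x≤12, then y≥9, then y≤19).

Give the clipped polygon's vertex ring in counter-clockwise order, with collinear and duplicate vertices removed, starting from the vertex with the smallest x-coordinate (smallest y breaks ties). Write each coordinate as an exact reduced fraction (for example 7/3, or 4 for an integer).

Clipped polygon: [(9,9) (12,9) (12,123/7) (194/17,19) (9,19)]

1. After x ≥ 9: [(9,12/13) (18,3) (11,20) (9,39/2)]
2. After x ≤ 12: [(9,12/13) (12,21/13) (12,123/7) (11,20) (9,39/2)]
3. After y ≥ 9: [(9,9) (12,9) (12,123/7) (11,20) (9,39/2)]
4. After y ≤ 19: [(9,19) (9,9) (12,9) (12,123/7) (194/17,19)]
5. Canonical ring: [(9,9) (12,9) (12,123/7) (194/17,19) (9,19)]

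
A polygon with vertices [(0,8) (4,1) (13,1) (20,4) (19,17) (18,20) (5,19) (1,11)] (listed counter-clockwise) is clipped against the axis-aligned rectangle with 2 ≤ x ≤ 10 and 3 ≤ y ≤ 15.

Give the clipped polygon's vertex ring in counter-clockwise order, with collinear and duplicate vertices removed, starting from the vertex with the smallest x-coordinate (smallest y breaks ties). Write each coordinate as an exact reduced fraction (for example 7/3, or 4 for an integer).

Clipped polygon: [(2,9/2) (20/7,3) (10,3) (10,15) (3,15) (2,13)]

1. After x ≥ 2: [(2,9/2) (4,1) (13,1) (20,4) (19,17) (18,20) (5,19) (2,13)]
2. After x ≤ 10: [(2,9/2) (4,1) (10,1) (10,252/13) (5,19) (2,13)]
3. After y ≥ 3: [(2,9/2) (20/7,3) (10,3) (10,252/13) (5,19) (2,13)]
4. After y ≤ 15: [(2,9/2) (20/7,3) (10,3) (10,15) (3,15) (2,13)]
5. Canonical ring: [(2,9/2) (20/7,3) (10,3) (10,15) (3,15) (2,13)]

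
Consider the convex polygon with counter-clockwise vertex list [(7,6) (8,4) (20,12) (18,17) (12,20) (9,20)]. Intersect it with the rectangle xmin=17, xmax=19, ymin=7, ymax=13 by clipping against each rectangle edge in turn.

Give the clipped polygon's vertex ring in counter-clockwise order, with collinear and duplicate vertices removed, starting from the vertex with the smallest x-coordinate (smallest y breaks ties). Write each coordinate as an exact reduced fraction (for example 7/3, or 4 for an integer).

Clipped polygon: [(17,10) (19,34/3) (19,13) (17,13)]

1. After x ≥ 17: [(17,10) (20,12) (18,17) (17,35/2)]
2. After x ≤ 19: [(17,10) (19,34/3) (19,29/2) (18,17) (17,35/2)]
3. After y ≥ 7: [(17,10) (19,34/3) (19,29/2) (18,17) (17,35/2)]
4. After y ≤ 13: [(17,13) (17,10) (19,34/3) (19,13)]
5. Canonical ring: [(17,10) (19,34/3) (19,13) (17,13)]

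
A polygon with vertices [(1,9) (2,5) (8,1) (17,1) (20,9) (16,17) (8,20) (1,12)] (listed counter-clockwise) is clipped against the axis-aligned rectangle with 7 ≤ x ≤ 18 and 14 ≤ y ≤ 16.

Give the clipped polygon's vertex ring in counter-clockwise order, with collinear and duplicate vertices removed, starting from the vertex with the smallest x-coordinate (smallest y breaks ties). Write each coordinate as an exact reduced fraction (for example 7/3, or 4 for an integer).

Clipped polygon: [(7,14) (35/2,14) (33/2,16) (7,16)]

1. After x ≥ 7: [(7,5/3) (8,1) (17,1) (20,9) (16,17) (8,20) (7,132/7)]
2. After x ≤ 18: [(7,5/3) (8,1) (17,1) (18,11/3) (18,13) (16,17) (8,20) (7,132/7)]
3. After y ≥ 14: [(7,14) (35/2,14) (16,17) (8,20) (7,132/7)]
4. After y ≤ 16: [(7,16) (7,14) (35/2,14) (33/2,16)]
5. Canonical ring: [(7,14) (35/2,14) (33/2,16) (7,16)]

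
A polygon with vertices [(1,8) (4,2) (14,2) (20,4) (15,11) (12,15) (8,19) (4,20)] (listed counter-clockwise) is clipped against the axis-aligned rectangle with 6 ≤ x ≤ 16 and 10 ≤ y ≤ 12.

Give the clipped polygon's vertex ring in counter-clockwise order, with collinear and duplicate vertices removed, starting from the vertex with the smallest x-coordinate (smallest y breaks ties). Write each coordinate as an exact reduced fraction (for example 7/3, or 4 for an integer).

Clipped polygon: [(6,10) (110/7,10) (15,11) (57/4,12) (6,12)]

1. After x ≥ 6: [(6,2) (14,2) (20,4) (15,11) (12,15) (8,19) (6,39/2)]
2. After x ≤ 16: [(6,2) (14,2) (16,8/3) (16,48/5) (15,11) (12,15) (8,19) (6,39/2)]
3. After y ≥ 10: [(6,10) (110/7,10) (15,11) (12,15) (8,19) (6,39/2)]
4. After y ≤ 12: [(6,12) (6,10) (110/7,10) (15,11) (57/4,12)]
5. Canonical ring: [(6,10) (110/7,10) (15,11) (57/4,12) (6,12)]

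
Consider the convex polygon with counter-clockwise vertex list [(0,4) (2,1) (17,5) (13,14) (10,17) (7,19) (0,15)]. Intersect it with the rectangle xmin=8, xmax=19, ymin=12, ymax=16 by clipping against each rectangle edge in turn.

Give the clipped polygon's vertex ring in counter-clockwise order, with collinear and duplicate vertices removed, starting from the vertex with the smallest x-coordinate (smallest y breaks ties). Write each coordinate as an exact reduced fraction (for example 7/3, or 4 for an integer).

Clipped polygon: [(8,12) (125/9,12) (13,14) (11,16) (8,16)]

1. After x ≥ 8: [(8,13/5) (17,5) (13,14) (10,17) (8,55/3)]
2. After x ≤ 19: [(8,13/5) (17,5) (13,14) (10,17) (8,55/3)]
3. After y ≥ 12: [(8,12) (125/9,12) (13,14) (10,17) (8,55/3)]
4. After y ≤ 16: [(8,16) (8,12) (125/9,12) (13,14) (11,16)]
5. Canonical ring: [(8,12) (125/9,12) (13,14) (11,16) (8,16)]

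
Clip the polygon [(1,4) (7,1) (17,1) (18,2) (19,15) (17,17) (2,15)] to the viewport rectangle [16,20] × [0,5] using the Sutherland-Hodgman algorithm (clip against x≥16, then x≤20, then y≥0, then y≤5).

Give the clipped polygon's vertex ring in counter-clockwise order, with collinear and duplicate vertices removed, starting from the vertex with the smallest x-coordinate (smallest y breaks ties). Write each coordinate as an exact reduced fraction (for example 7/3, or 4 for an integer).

1. After x ≥ 16: [(16,1) (17,1) (18,2) (19,15) (17,17) (16,253/15)]
2. After x ≤ 20: [(16,1) (17,1) (18,2) (19,15) (17,17) (16,253/15)]
3. After y ≥ 0: [(16,1) (17,1) (18,2) (19,15) (17,17) (16,253/15)]
4. After y ≤ 5: [(16,5) (16,1) (17,1) (18,2) (237/13,5)]
5. Canonical ring: [(16,1) (17,1) (18,2) (237/13,5) (16,5)]

Clipped polygon: [(16,1) (17,1) (18,2) (237/13,5) (16,5)]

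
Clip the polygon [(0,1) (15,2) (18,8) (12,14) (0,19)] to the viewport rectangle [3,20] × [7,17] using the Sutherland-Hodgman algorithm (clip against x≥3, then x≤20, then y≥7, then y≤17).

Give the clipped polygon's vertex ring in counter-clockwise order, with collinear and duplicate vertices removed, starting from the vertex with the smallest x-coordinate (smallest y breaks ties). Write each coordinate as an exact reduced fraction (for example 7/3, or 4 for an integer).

1. After x ≥ 3: [(3,6/5) (15,2) (18,8) (12,14) (3,71/4)]
2. After x ≤ 20: [(3,6/5) (15,2) (18,8) (12,14) (3,71/4)]
3. After y ≥ 7: [(3,7) (35/2,7) (18,8) (12,14) (3,71/4)]
4. After y ≤ 17: [(3,17) (3,7) (35/2,7) (18,8) (12,14) (24/5,17)]
5. Canonical ring: [(3,7) (35/2,7) (18,8) (12,14) (24/5,17) (3,17)]

Clipped polygon: [(3,7) (35/2,7) (18,8) (12,14) (24/5,17) (3,17)]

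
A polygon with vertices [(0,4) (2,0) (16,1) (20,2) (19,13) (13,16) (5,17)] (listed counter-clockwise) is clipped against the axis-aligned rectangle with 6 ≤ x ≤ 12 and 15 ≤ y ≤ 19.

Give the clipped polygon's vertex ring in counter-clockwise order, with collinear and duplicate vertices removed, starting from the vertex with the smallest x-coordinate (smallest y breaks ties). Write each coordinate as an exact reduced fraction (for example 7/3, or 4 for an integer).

Clipped polygon: [(6,15) (12,15) (12,129/8) (6,135/8)]

1. After x ≥ 6: [(6,2/7) (16,1) (20,2) (19,13) (13,16) (6,135/8)]
2. After x ≤ 12: [(6,2/7) (12,5/7) (12,129/8) (6,135/8)]
3. After y ≥ 15: [(6,15) (12,15) (12,129/8) (6,135/8)]
4. After y ≤ 19: [(6,15) (12,15) (12,129/8) (6,135/8)]
5. Canonical ring: [(6,15) (12,15) (12,129/8) (6,135/8)]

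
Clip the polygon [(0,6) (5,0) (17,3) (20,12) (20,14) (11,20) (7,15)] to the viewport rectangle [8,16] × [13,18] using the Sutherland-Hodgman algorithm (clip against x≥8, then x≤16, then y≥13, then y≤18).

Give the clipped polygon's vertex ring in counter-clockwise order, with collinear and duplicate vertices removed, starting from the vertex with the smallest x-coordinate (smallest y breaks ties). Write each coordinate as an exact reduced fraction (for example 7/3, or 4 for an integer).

Clipped polygon: [(8,13) (16,13) (16,50/3) (14,18) (47/5,18) (8,65/4)]

1. After x ≥ 8: [(8,3/4) (17,3) (20,12) (20,14) (11,20) (8,65/4)]
2. After x ≤ 16: [(8,3/4) (16,11/4) (16,50/3) (11,20) (8,65/4)]
3. After y ≥ 13: [(8,13) (16,13) (16,50/3) (11,20) (8,65/4)]
4. After y ≤ 18: [(8,13) (16,13) (16,50/3) (14,18) (47/5,18) (8,65/4)]
5. Canonical ring: [(8,13) (16,13) (16,50/3) (14,18) (47/5,18) (8,65/4)]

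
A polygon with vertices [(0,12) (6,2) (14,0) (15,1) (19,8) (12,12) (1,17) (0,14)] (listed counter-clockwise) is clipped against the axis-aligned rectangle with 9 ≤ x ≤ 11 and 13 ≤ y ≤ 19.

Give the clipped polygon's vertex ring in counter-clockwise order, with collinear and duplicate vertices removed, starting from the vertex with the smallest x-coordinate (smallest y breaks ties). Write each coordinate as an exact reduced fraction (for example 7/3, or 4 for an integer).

1. After x ≥ 9: [(9,5/4) (14,0) (15,1) (19,8) (12,12) (9,147/11)]
2. After x ≤ 11: [(9,5/4) (11,3/4) (11,137/11) (9,147/11)]
3. After y ≥ 13: [(9,13) (49/5,13) (9,147/11)]
4. After y ≤ 19: [(9,13) (49/5,13) (9,147/11)]
5. Canonical ring: [(9,13) (49/5,13) (9,147/11)]

Clipped polygon: [(9,13) (49/5,13) (9,147/11)]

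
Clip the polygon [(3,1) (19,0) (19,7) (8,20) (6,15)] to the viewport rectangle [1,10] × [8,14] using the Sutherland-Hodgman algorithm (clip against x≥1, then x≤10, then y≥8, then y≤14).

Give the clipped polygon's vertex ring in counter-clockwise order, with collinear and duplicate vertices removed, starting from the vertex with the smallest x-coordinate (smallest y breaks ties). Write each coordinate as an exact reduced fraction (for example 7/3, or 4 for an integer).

1. After x ≥ 1: [(3,1) (19,0) (19,7) (8,20) (6,15)]
2. After x ≤ 10: [(3,1) (10,9/16) (10,194/11) (8,20) (6,15)]
3. After y ≥ 8: [(9/2,8) (10,8) (10,194/11) (8,20) (6,15)]
4. After y ≤ 14: [(81/14,14) (9/2,8) (10,8) (10,14)]
5. Canonical ring: [(9/2,8) (10,8) (10,14) (81/14,14)]

Clipped polygon: [(9/2,8) (10,8) (10,14) (81/14,14)]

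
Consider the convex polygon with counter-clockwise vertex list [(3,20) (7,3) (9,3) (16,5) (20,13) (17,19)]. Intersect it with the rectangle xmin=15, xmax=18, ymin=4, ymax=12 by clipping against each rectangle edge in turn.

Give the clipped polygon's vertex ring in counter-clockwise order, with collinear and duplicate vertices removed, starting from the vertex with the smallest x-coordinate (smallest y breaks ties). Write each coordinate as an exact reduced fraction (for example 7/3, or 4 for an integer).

1. After x ≥ 15: [(15,134/7) (15,33/7) (16,5) (20,13) (17,19)]
2. After x ≤ 18: [(15,134/7) (15,33/7) (16,5) (18,9) (18,17) (17,19)]
3. After y ≥ 4: [(15,134/7) (15,33/7) (16,5) (18,9) (18,17) (17,19)]
4. After y ≤ 12: [(15,12) (15,33/7) (16,5) (18,9) (18,12)]
5. Canonical ring: [(15,33/7) (16,5) (18,9) (18,12) (15,12)]

Clipped polygon: [(15,33/7) (16,5) (18,9) (18,12) (15,12)]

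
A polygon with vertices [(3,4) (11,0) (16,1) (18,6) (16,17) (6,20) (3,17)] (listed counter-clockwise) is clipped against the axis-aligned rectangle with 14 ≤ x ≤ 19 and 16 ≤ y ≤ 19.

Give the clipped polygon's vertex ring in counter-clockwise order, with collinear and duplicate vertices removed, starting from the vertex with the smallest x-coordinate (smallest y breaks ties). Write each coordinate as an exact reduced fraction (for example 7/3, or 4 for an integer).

Clipped polygon: [(14,16) (178/11,16) (16,17) (14,88/5)]

1. After x ≥ 14: [(14,3/5) (16,1) (18,6) (16,17) (14,88/5)]
2. After x ≤ 19: [(14,3/5) (16,1) (18,6) (16,17) (14,88/5)]
3. After y ≥ 16: [(14,16) (178/11,16) (16,17) (14,88/5)]
4. After y ≤ 19: [(14,16) (178/11,16) (16,17) (14,88/5)]
5. Canonical ring: [(14,16) (178/11,16) (16,17) (14,88/5)]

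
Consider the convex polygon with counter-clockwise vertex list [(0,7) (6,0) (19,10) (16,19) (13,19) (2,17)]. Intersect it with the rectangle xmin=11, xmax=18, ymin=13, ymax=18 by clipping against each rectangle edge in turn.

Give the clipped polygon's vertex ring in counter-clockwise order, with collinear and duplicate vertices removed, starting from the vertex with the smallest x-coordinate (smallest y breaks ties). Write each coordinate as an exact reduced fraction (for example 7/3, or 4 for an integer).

1. After x ≥ 11: [(11,50/13) (19,10) (16,19) (13,19) (11,205/11)]
2. After x ≤ 18: [(11,50/13) (18,120/13) (18,13) (16,19) (13,19) (11,205/11)]
3. After y ≥ 13: [(11,13) (18,13) (18,13) (16,19) (13,19) (11,205/11)]
4. After y ≤ 18: [(11,18) (11,13) (18,13) (18,13) (49/3,18)]
5. Canonical ring: [(11,13) (18,13) (49/3,18) (11,18)]

Clipped polygon: [(11,13) (18,13) (49/3,18) (11,18)]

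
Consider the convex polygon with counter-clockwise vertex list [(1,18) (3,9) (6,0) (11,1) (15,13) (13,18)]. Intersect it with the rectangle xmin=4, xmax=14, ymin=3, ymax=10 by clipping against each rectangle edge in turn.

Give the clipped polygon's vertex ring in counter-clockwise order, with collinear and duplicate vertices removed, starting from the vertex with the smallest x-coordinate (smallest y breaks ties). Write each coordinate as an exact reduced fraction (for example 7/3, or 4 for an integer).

Clipped polygon: [(4,6) (5,3) (35/3,3) (14,10) (4,10)]

1. After x ≥ 4: [(4,18) (4,6) (6,0) (11,1) (15,13) (13,18)]
2. After x ≤ 14: [(4,18) (4,6) (6,0) (11,1) (14,10) (14,31/2) (13,18)]
3. After y ≥ 3: [(4,18) (4,6) (5,3) (35/3,3) (14,10) (14,31/2) (13,18)]
4. After y ≤ 10: [(4,10) (4,6) (5,3) (35/3,3) (14,10) (14,10)]
5. Canonical ring: [(4,6) (5,3) (35/3,3) (14,10) (4,10)]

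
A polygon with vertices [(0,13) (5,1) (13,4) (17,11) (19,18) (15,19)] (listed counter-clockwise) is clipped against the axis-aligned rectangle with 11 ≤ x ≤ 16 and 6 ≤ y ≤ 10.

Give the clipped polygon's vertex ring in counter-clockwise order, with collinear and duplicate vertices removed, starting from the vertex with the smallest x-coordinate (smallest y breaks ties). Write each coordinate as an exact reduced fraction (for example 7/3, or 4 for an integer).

1. After x ≥ 11: [(11,87/5) (11,13/4) (13,4) (17,11) (19,18) (15,19)]
2. After x ≤ 16: [(11,87/5) (11,13/4) (13,4) (16,37/4) (16,75/4) (15,19)]
3. After y ≥ 6: [(11,87/5) (11,6) (99/7,6) (16,37/4) (16,75/4) (15,19)]
4. After y ≤ 10: [(11,10) (11,6) (99/7,6) (16,37/4) (16,10)]
5. Canonical ring: [(11,6) (99/7,6) (16,37/4) (16,10) (11,10)]

Clipped polygon: [(11,6) (99/7,6) (16,37/4) (16,10) (11,10)]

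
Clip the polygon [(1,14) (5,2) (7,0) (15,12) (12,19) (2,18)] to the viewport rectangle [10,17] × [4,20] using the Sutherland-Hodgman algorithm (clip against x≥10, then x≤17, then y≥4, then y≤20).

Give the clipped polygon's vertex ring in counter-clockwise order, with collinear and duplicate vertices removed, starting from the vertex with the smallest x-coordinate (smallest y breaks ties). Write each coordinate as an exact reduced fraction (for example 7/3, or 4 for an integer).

1. After x ≥ 10: [(10,9/2) (15,12) (12,19) (10,94/5)]
2. After x ≤ 17: [(10,9/2) (15,12) (12,19) (10,94/5)]
3. After y ≥ 4: [(10,9/2) (15,12) (12,19) (10,94/5)]
4. After y ≤ 20: [(10,9/2) (15,12) (12,19) (10,94/5)]
5. Canonical ring: [(10,9/2) (15,12) (12,19) (10,94/5)]

Clipped polygon: [(10,9/2) (15,12) (12,19) (10,94/5)]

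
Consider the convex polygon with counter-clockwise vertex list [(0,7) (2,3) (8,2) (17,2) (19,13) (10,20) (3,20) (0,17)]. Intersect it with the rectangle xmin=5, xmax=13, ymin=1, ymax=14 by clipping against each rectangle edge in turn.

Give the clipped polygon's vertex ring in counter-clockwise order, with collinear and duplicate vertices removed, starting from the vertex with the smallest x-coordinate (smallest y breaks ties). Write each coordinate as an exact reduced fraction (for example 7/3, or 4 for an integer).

Clipped polygon: [(5,5/2) (8,2) (13,2) (13,14) (5,14)]

1. After x ≥ 5: [(5,5/2) (8,2) (17,2) (19,13) (10,20) (5,20)]
2. After x ≤ 13: [(5,5/2) (8,2) (13,2) (13,53/3) (10,20) (5,20)]
3. After y ≥ 1: [(5,5/2) (8,2) (13,2) (13,53/3) (10,20) (5,20)]
4. After y ≤ 14: [(5,14) (5,5/2) (8,2) (13,2) (13,14)]
5. Canonical ring: [(5,5/2) (8,2) (13,2) (13,14) (5,14)]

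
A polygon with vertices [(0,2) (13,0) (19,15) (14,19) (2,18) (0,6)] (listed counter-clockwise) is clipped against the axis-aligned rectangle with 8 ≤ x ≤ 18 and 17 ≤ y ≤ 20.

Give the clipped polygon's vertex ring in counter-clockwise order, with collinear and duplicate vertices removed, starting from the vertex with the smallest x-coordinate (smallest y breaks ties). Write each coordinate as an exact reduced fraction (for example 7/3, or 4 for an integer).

1. After x ≥ 8: [(8,10/13) (13,0) (19,15) (14,19) (8,37/2)]
2. After x ≤ 18: [(8,10/13) (13,0) (18,25/2) (18,79/5) (14,19) (8,37/2)]
3. After y ≥ 17: [(8,17) (33/2,17) (14,19) (8,37/2)]
4. After y ≤ 20: [(8,17) (33/2,17) (14,19) (8,37/2)]
5. Canonical ring: [(8,17) (33/2,17) (14,19) (8,37/2)]

Clipped polygon: [(8,17) (33/2,17) (14,19) (8,37/2)]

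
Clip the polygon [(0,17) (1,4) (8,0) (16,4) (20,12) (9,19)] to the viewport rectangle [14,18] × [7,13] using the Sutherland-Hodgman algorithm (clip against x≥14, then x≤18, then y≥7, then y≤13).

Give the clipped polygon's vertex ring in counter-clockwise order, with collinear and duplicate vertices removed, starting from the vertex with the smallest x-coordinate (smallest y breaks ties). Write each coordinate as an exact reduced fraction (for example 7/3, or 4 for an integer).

1. After x ≥ 14: [(14,3) (16,4) (20,12) (14,174/11)]
2. After x ≤ 18: [(14,3) (16,4) (18,8) (18,146/11) (14,174/11)]
3. After y ≥ 7: [(14,7) (35/2,7) (18,8) (18,146/11) (14,174/11)]
4. After y ≤ 13: [(14,13) (14,7) (35/2,7) (18,8) (18,13)]
5. Canonical ring: [(14,7) (35/2,7) (18,8) (18,13) (14,13)]

Clipped polygon: [(14,7) (35/2,7) (18,8) (18,13) (14,13)]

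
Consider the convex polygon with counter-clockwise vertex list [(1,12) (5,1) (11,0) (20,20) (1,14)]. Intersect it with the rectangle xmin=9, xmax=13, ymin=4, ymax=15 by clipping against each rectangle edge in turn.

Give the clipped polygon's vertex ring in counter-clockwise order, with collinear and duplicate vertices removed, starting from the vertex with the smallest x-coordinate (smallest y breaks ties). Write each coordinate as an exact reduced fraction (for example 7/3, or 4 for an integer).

Clipped polygon: [(9,4) (64/5,4) (13,40/9) (13,15) (9,15)]

1. After x ≥ 9: [(9,1/3) (11,0) (20,20) (9,314/19)]
2. After x ≤ 13: [(9,1/3) (11,0) (13,40/9) (13,338/19) (9,314/19)]
3. After y ≥ 4: [(9,4) (64/5,4) (13,40/9) (13,338/19) (9,314/19)]
4. After y ≤ 15: [(9,15) (9,4) (64/5,4) (13,40/9) (13,15)]
5. Canonical ring: [(9,4) (64/5,4) (13,40/9) (13,15) (9,15)]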